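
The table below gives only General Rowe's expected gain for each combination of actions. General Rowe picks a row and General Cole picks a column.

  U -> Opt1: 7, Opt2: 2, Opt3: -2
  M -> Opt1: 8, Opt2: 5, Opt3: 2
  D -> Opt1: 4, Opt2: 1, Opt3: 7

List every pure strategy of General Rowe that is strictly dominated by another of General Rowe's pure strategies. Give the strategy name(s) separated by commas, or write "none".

U

U: dominated, since M does at least as well everywhere (Opt1: 8>7, Opt2: 5>2, Opt3: 2>-2).
Nothing dominates M: U at Opt1 (8>7); D at Opt1 (8>4).
Nothing dominates D: U at Opt3 (7>-2); M at Opt3 (7>2).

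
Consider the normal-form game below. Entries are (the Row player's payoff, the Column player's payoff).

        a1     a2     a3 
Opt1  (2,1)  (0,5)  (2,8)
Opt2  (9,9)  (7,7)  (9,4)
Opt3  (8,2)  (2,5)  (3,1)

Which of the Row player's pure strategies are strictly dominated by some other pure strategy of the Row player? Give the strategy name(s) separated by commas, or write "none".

Opt1, Opt3

Opt1 is strictly dominated by Opt2 (a1: 9>2, a2: 7>0, a3: 9>2).
Nothing dominates Opt2: Opt1 at a1 (9>2); Opt3 at a1 (9>8).
Opt3 is strictly dominated by Opt2 (a1: 9>8, a2: 7>2, a3: 9>3).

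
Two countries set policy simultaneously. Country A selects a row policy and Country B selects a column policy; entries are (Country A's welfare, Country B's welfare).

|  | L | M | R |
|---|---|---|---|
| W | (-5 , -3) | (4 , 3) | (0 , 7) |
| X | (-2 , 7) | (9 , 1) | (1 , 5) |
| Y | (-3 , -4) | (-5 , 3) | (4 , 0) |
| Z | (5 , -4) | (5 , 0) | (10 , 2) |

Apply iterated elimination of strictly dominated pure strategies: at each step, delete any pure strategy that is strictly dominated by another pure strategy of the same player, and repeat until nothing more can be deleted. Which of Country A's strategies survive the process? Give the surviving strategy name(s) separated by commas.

Z

Country A's strategy W is strictly dominated by X (L: -2>-5, M: 9>4, R: 1>0) and is removed.
Row Y is eliminated: Z beats it against every remaining column (L: 5>-3, M: 5>-5, R: 10>4).
Column M is eliminated: R beats it against every remaining row (X: 5>1, Z: 2>0).
For Country A, Z strictly dominates X on the remaining columns (L: 5>-2, R: 10>1); eliminate X.
Column L is eliminated: R beats it against every remaining row (Z: 2>-4).
Among the remaining strategies, none is strictly dominated by another pure strategy of the same player, so the elimination stops.
Surviving strategies — Country A: {Z}; Country B: {R}.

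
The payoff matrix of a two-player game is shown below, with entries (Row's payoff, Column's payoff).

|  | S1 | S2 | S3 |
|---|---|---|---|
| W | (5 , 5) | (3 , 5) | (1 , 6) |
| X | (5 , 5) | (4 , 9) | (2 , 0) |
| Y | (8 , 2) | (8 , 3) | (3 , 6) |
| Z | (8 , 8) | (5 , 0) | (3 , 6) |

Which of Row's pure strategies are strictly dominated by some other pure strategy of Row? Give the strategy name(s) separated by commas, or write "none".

Y strictly dominates W — S1: 8>5, S2: 8>3, S3: 3>1.
X: dominated, since Y does at least as well everywhere (S1: 8>5, S2: 8>4, S3: 3>2).
Y: no other strategy beats it everywhere (W at S1 (8>5); X at S1 (8>5); Z at S1 (8=8)).
Nothing dominates Z: W at S1 (8>5); X at S1 (8>5); Y at S1 (8=8).

W, X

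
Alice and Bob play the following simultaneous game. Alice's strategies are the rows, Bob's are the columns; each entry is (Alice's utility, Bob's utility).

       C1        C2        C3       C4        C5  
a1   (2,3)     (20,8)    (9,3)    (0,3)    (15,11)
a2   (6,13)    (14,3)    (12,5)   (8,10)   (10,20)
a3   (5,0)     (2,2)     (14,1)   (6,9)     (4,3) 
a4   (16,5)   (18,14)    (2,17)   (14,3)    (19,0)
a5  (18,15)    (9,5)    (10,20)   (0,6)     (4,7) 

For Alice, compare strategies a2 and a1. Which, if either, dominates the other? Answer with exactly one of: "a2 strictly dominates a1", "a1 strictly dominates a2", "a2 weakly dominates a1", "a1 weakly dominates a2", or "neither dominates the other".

a2's payoffs vs a1's, by Bob's action — C1: 6>2, C2: 14<20, C3: 12>9, C4: 8>0, C5: 10<15.
a2 does better at C1, C3, C4 but worse at C2, C5; neither strategy dominates the other.

neither dominates the other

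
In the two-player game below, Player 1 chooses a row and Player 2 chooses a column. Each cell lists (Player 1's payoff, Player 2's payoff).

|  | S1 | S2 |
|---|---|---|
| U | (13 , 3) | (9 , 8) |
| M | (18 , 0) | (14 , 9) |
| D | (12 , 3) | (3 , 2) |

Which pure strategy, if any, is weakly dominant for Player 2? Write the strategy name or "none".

none

S1 fails to dominate S2 at U (3<8).
S2 fails to dominate S1 at D (2<3).
No single strategy dominates all the others.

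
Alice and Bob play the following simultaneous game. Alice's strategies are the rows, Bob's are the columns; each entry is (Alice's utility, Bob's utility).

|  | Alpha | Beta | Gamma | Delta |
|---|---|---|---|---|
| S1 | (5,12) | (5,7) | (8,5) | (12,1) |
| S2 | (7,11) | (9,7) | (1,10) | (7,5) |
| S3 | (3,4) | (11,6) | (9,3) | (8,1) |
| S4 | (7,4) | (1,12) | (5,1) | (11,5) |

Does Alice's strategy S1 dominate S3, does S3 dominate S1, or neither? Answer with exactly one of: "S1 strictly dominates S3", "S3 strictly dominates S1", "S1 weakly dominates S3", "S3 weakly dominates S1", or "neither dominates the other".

S1's payoffs vs S3's, by Bob's action — Alpha: 5>3, Beta: 5<11, Gamma: 8<9, Delta: 12>8.
S1 does better at Alpha, Delta but worse at Beta, Gamma; neither strategy dominates the other.

neither dominates the other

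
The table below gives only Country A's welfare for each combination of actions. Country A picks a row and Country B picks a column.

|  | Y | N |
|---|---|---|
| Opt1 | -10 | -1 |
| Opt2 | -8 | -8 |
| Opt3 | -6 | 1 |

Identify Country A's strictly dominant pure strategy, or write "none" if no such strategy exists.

Opt3 vs Opt1: Y: -6>-10, N: 1>-1.
Opt3 vs Opt2: Y: -6>-8, N: 1>-8.
Opt3 strictly beats every other strategy against every opponent action, so it is strictly dominant.

Opt3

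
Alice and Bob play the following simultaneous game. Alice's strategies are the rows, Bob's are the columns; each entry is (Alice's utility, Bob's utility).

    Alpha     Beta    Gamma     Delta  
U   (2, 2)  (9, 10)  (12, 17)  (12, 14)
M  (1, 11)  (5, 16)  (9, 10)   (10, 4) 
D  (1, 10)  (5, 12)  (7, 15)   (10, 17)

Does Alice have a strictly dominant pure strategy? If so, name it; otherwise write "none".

U

U vs M: Alpha: 2>1, Beta: 9>5, Gamma: 12>9, Delta: 12>10.
U vs D: Alpha: 2>1, Beta: 9>5, Gamma: 12>7, Delta: 12>10.
U strictly beats every other strategy against every opponent action, so it is strictly dominant.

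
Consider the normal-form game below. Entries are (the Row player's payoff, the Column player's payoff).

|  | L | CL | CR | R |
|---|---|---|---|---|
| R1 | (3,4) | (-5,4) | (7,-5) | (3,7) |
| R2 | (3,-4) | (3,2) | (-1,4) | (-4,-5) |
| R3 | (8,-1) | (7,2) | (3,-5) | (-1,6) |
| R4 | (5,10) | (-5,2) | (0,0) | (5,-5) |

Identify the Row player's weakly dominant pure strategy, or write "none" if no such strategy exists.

none

R1 fails to dominate R2 at CL (-5<3).
R2 fails to dominate R1 at CR (-1<7).
R3 fails to dominate R1 at CR (3<7).
R4 fails to dominate R1 at CR (0<7).
No single strategy dominates all the others.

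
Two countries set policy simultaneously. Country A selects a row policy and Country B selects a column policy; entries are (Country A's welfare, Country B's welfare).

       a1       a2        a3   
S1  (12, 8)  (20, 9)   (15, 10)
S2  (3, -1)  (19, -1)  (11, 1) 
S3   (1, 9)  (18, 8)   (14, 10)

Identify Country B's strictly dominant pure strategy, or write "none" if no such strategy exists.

a3

a3 vs a1: S1: 10>8, S2: 1>-1, S3: 10>9.
a3 vs a2: S1: 10>9, S2: 1>-1, S3: 10>8.
a3 strictly beats every other strategy against every opponent action, so it is strictly dominant.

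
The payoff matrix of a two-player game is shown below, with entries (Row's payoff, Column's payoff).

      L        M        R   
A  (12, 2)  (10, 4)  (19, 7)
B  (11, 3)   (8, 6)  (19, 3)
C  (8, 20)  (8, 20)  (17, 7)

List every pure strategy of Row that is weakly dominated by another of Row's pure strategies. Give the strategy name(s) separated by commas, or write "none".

B, C

A: no other strategy beats it everywhere (B at L (12>11); C at L (12>8)).
B: dominated, since A does at least as well everywhere (L: 12>11, M: 10>8, R: 19=19).
A weakly dominates C — L: 12>8, M: 10>8, R: 19>17.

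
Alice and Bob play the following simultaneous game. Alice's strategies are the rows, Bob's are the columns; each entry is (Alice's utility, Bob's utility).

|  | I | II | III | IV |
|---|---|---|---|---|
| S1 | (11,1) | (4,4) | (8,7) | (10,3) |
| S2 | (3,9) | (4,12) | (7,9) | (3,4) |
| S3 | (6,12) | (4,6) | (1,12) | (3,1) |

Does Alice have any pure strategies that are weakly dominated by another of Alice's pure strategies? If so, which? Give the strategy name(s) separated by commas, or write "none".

Nothing dominates S1: S2 at I (11>3); S3 at I (11>6).
S1 weakly dominates S2 — I: 11>3, II: 4=4, III: 8>7, IV: 10>3.
S3: dominated, since S1 does at least as well everywhere (I: 11>6, II: 4=4, III: 8>1, IV: 10>3).

S2, S3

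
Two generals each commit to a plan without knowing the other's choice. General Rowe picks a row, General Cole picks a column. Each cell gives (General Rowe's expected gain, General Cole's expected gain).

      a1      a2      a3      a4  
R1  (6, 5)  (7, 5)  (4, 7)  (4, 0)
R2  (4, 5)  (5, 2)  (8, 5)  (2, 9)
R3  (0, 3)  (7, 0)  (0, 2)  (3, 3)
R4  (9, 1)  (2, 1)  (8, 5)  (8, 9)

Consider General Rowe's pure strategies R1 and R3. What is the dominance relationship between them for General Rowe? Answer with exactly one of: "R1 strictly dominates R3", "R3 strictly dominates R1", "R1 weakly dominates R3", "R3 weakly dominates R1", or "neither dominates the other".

Compare R1 to R3 across each choice by General Cole: a1: 6>0, a2: 7=7, a3: 4>0, a4: 4>3.
R1 is at least as good everywhere and strictly better somewhere (tied only at a2), so R1 weakly but not strictly dominates R3.

R1 weakly dominates R3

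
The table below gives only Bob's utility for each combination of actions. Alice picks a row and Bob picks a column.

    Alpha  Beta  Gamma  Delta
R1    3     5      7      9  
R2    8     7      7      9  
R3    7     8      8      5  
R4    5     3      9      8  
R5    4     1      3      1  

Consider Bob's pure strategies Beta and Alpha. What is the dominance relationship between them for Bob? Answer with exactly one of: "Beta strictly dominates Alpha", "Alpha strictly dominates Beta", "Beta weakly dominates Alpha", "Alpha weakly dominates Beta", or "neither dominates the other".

Compare Beta to Alpha across every action of Alice: R1: 5>3, R2: 7<8, R3: 8>7, R4: 3<5, R5: 1<4.
Beta does better at R1, R3 but worse at R2, R4, R5; neither strategy dominates the other.

neither dominates the other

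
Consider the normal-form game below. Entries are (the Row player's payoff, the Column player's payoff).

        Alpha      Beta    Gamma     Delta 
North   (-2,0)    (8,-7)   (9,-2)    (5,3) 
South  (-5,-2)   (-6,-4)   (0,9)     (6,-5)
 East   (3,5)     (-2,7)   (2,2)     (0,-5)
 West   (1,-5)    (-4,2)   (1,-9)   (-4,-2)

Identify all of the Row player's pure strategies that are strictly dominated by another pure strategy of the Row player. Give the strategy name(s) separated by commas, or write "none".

West

North is not dominated — it holds its own against South at Alpha (-2>-5); East at Beta (8>-2); West at Beta (8>-4).
South: no other strategy beats it everywhere (North at Delta (6>5); East at Delta (6>0); West at Delta (6>-4)).
Nothing dominates East: North at Alpha (3>-2); South at Alpha (3>-5); West at Alpha (3>1).
West: dominated, since East does at least as well everywhere (Alpha: 3>1, Beta: -2>-4, Gamma: 2>1, Delta: 0>-4).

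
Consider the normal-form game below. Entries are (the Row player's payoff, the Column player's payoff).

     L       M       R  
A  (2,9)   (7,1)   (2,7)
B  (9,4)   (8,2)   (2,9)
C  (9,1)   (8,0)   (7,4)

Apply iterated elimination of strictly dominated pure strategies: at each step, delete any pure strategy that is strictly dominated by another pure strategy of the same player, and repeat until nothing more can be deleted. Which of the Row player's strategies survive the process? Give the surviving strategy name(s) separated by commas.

C

Row A is eliminated: C beats it against every remaining column (L: 9>2, M: 8>7, R: 7>2).
The Column player's strategy L is strictly dominated by R (B: 9>4, C: 4>1) and is removed.
For the Column player, R strictly dominates M on the remaining rows (B: 9>2, C: 4>0); eliminate M.
Row B is eliminated: C beats it against every remaining column (R: 7>2).
Among the remaining strategies, none is strictly dominated by another pure strategy of the same player, so the elimination stops.
Surviving strategies — the Row player: {C}; the Column player: {R}.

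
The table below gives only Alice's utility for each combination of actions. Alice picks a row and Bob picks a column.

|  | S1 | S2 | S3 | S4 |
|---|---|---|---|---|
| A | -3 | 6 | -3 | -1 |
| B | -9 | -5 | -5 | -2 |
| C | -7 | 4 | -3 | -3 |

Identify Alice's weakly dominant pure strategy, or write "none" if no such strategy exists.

A vs B: S1: -3>-9, S2: 6>-5, S3: -3>-5, S4: -1>-2.
A vs C: S1: -3>-7, S2: 6>4, S3: -3=-3, S4: -1>-3.
A is at least as good as every other strategy against every opponent action, so it is weakly dominant.

A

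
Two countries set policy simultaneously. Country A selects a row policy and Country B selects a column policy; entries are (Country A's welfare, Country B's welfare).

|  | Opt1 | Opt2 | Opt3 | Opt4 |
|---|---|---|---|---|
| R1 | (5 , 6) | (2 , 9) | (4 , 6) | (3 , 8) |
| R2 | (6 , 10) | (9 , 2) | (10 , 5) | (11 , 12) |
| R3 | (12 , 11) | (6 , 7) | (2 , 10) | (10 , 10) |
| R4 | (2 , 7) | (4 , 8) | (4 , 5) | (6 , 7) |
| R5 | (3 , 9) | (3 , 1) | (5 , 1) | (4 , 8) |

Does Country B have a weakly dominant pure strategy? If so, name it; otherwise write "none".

Opt1 fails to dominate Opt2 at R1 (6<9).
Opt2 fails to dominate Opt1 at R2 (2<10).
Opt3 fails to dominate Opt1 at R2 (5<10).
Opt4 fails to dominate Opt1 at R3 (10<11).
No single strategy dominates all the others.

none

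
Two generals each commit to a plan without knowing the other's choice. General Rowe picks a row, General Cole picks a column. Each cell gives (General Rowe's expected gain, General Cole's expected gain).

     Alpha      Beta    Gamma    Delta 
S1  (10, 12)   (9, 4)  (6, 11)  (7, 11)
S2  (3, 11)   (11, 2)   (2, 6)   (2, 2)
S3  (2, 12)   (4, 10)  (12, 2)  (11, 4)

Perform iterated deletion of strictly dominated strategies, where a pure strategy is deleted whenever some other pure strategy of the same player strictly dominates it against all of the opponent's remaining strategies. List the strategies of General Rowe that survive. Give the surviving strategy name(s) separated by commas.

General Cole's strategy Beta is strictly dominated by Alpha (S1: 12>4, S2: 11>2, S3: 12>10) and is removed.
Row S2 is eliminated: S1 beats it against every remaining column (Alpha: 10>3, Gamma: 6>2, Delta: 7>2).
General Cole's strategy Gamma is strictly dominated by Alpha (S1: 12>11, S3: 12>2) and is removed.
Column Delta is eliminated: Alpha beats it against every remaining row (S1: 12>11, S3: 12>4).
For General Rowe, S1 strictly dominates S3 on the remaining columns (Alpha: 10>2); eliminate S3.
Among the remaining strategies, none is strictly dominated by another pure strategy of the same player, so the elimination stops.
Surviving strategies — General Rowe: {S1}; General Cole: {Alpha}.

S1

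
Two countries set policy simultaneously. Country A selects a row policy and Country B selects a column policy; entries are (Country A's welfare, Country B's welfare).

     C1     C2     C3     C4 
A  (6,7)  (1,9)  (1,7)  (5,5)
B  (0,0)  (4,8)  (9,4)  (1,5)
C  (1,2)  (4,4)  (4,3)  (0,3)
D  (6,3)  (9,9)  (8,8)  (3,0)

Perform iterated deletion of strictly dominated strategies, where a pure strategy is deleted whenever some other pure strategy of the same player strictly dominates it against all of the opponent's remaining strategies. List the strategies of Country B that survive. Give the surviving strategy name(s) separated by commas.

C2

For Country A, D strictly dominates C on the remaining columns (C1: 6>1, C2: 9>4, C3: 8>4, C4: 3>0); eliminate C.
Country B's strategy C1 is strictly dominated by C2 (A: 9>7, B: 8>0, D: 9>3) and is removed.
Column C3 is eliminated: C2 beats it against every remaining row (A: 9>7, B: 8>4, D: 9>8).
Row B is eliminated: D beats it against every remaining column (C2: 9>4, C4: 3>1).
Column C4 is eliminated: C2 beats it against every remaining row (A: 9>5, D: 9>0).
Row A is eliminated: D beats it against every remaining column (C2: 9>1).
Among the remaining strategies, none is strictly dominated by another pure strategy of the same player, so the elimination stops.
Surviving strategies — Country A: {D}; Country B: {C2}.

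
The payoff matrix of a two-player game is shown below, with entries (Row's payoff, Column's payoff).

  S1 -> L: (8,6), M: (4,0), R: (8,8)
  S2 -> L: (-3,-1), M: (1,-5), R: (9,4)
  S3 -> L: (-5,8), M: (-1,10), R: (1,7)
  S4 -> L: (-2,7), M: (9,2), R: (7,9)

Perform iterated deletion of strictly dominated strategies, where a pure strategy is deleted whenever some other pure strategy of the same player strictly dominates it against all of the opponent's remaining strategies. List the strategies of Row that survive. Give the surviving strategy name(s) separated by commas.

Row S3 is eliminated: S1 beats it against every remaining column (L: 8>-5, M: 4>-1, R: 8>1).
Column L is eliminated: R beats it against every remaining row (S1: 8>6, S2: 4>-1, S4: 9>7).
For Column, R strictly dominates M on the remaining rows (S1: 8>0, S2: 4>-5, S4: 9>2); eliminate M.
Row S1 is eliminated: S2 beats it against every remaining column (R: 9>8).
Row S4 is eliminated: S2 beats it against every remaining column (R: 9>7).
Among the remaining strategies, none is strictly dominated by another pure strategy of the same player, so the elimination stops.
Surviving strategies — Row: {S2}; Column: {R}.

S2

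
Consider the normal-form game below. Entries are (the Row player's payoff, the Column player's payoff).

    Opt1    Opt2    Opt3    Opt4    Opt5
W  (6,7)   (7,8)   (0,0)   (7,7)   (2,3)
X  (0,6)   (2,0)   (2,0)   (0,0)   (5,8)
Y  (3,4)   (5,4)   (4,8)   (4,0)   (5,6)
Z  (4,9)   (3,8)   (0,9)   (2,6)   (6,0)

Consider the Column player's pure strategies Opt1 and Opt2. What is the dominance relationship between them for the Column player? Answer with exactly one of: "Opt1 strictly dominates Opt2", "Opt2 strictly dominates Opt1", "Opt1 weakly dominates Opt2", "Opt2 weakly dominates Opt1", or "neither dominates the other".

neither dominates the other

Opt1's payoffs vs Opt2's, by the Row player's action — W: 7<8, X: 6>0, Y: 4=4, Z: 9>8.
Opt1 does better at X, Z but worse at W; neither strategy dominates the other.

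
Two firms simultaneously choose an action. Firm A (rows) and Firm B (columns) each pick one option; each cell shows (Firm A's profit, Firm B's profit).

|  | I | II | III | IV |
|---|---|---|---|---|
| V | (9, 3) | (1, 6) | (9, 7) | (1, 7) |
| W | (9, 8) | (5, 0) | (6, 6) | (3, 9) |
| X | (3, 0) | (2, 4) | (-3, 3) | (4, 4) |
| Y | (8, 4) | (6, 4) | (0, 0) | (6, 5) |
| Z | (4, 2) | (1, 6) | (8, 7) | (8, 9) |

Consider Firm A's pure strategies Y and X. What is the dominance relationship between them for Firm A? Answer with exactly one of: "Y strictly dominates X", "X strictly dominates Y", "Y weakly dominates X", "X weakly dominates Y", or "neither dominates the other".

Y strictly dominates X

Compare Y to X across each choice by Firm B: I: 8>3, II: 6>2, III: 0>-3, IV: 6>4.
Y gives a strictly higher payoff against each choice by Firm B, so Y strictly dominates X.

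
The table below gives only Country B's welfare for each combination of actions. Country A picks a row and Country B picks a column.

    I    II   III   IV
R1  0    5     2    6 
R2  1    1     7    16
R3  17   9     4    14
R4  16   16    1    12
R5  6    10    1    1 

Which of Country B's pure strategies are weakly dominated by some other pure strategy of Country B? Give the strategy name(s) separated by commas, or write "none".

III

Nothing dominates I: II at R3 (17>9); III at R3 (17>4); IV at R3 (17>14).
Nothing dominates II: I at R1 (5>0); III at R1 (5>2); IV at R4 (16>12).
III: dominated, since IV does at least as well everywhere (R1: 6>2, R2: 16>7, R3: 14>4, R4: 12>1, R5: 1=1).
IV: no other strategy beats it everywhere (I at R1 (6>0); II at R1 (6>5); III at R1 (6>2)).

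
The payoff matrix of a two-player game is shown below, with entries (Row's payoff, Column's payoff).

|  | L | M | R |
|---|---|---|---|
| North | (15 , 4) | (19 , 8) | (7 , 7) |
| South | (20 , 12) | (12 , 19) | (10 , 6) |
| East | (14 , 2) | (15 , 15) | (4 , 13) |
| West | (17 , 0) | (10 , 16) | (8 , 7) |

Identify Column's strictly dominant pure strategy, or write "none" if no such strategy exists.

M

M vs L: North: 8>4, South: 19>12, East: 15>2, West: 16>0.
M vs R: North: 8>7, South: 19>6, East: 15>13, West: 16>7.
M strictly beats every other strategy against every opponent action, so it is strictly dominant.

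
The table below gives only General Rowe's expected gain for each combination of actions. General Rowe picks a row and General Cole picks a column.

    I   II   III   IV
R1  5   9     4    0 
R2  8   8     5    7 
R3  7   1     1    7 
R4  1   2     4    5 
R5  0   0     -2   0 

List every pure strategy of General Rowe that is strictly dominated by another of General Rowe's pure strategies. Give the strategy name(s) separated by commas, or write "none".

Nothing dominates R1: R2 at II (9>8); R3 at II (9>1); R4 at I (5>1); R5 at I (5>0).
R2 is not dominated — it holds its own against R1 at I (8>5); R3 at I (8>7); R4 at I (8>1); R5 at I (8>0).
Nothing dominates R3: R1 at I (7>5); R2 at IV (7=7); R4 at I (7>1); R5 at I (7>0).
R4: dominated, since R2 does at least as well everywhere (I: 8>1, II: 8>2, III: 5>4, IV: 7>5).
R2 strictly dominates R5 — I: 8>0, II: 8>0, III: 5>-2, IV: 7>0.

R4, R5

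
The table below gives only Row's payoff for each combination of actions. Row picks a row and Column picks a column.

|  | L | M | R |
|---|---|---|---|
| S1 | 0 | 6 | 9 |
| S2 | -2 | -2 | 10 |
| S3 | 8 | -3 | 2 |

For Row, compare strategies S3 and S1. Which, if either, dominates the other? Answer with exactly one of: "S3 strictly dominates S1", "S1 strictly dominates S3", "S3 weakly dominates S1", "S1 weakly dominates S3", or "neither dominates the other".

Compare S3 to S1 across each opponent action: L: 8>0, M: -3<6, R: 2<9.
S3 does better at L but worse at M, R; neither strategy dominates the other.

neither dominates the other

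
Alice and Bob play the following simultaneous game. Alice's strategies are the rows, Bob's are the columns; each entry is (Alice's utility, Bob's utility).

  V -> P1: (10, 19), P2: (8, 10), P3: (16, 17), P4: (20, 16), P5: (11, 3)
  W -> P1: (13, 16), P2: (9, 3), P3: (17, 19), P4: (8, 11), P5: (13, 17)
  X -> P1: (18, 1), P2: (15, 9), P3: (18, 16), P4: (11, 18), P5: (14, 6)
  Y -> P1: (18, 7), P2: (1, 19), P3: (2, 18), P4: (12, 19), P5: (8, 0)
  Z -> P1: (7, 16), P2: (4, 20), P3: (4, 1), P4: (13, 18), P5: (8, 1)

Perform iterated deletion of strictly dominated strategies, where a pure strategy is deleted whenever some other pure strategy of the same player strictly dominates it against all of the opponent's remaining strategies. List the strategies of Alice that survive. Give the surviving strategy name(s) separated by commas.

V, X, Y

For Alice, X strictly dominates W on the remaining columns (P1: 18>13, P2: 15>9, P3: 18>17, P4: 11>8, P5: 14>13); eliminate W.
Alice's strategy Z is strictly dominated by V (P1: 10>7, P2: 8>4, P3: 16>4, P4: 20>13, P5: 11>8) and is removed.
Column P5 is eliminated: P2 beats it against every remaining row (V: 10>3, X: 9>6, Y: 19>0).
Among the remaining strategies, none is strictly dominated by another pure strategy of the same player, so the elimination stops.
Surviving strategies — Alice: {V, X, Y}; Bob: {P1, P2, P3, P4}.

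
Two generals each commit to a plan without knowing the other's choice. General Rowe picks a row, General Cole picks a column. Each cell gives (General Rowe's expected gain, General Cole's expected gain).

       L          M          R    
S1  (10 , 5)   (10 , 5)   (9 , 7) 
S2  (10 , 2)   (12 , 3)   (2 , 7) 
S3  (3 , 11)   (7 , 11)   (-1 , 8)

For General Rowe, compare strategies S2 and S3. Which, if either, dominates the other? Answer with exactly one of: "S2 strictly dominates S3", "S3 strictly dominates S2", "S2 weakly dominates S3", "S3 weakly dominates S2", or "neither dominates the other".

S2's payoffs vs S3's, by General Cole's action — L: 10>3, M: 12>7, R: 2>-1.
S2 gives a strictly higher payoff against each opponent action, so S2 strictly dominates S3.

S2 strictly dominates S3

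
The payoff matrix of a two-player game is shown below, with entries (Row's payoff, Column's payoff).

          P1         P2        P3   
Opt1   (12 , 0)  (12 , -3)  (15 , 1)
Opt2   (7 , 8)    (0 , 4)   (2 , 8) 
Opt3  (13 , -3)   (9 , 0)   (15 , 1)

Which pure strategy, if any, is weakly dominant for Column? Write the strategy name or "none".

P3

P3 vs P1: Opt1: 1>0, Opt2: 8=8, Opt3: 1>-3.
P3 vs P2: Opt1: 1>-3, Opt2: 8>4, Opt3: 1>0.
P3 is at least as good as every other strategy against every opponent action, so it is weakly dominant.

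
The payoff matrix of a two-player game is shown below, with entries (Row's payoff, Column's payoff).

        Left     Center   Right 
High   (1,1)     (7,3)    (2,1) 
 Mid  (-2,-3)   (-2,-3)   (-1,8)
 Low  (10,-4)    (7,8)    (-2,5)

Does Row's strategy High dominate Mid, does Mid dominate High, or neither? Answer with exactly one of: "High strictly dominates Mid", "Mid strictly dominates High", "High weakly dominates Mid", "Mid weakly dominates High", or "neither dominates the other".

High's payoffs vs Mid's, by Column's action — Left: 1>-2, Center: 7>-2, Right: 2>-1.
Every comparison favours High, so High strictly dominates Mid.

High strictly dominates Mid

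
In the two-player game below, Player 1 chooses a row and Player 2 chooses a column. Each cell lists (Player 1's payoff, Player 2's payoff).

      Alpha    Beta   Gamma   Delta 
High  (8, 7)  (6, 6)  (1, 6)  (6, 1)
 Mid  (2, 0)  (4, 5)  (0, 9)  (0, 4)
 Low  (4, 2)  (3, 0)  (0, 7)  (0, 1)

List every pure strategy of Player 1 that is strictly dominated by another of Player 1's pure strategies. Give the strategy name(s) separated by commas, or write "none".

Mid, Low

Nothing dominates High: Mid at Alpha (8>2); Low at Alpha (8>4).
Mid: dominated, since High does at least as well everywhere (Alpha: 8>2, Beta: 6>4, Gamma: 1>0, Delta: 6>0).
Low: dominated, since High does at least as well everywhere (Alpha: 8>4, Beta: 6>3, Gamma: 1>0, Delta: 6>0).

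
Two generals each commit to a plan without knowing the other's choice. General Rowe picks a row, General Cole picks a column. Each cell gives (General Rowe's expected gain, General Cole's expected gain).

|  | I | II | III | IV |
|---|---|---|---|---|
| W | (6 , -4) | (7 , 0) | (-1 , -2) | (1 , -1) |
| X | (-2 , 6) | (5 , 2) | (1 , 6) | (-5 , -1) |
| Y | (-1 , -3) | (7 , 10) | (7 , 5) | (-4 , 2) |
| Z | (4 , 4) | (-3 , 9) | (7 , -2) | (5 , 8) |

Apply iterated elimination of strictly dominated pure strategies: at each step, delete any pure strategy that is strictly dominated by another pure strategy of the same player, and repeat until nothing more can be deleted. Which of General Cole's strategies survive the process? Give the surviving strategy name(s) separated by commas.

Row X is eliminated: Y beats it against every remaining column (I: -1>-2, II: 7>5, III: 7>1, IV: -4>-5).
Column I is eliminated: II beats it against every remaining row (W: 0>-4, Y: 10>-3, Z: 9>4).
Column III is eliminated: II beats it against every remaining row (W: 0>-2, Y: 10>5, Z: 9>-2).
General Cole's strategy IV is strictly dominated by II (W: 0>-1, Y: 10>2, Z: 9>8) and is removed.
General Rowe's strategy Z is strictly dominated by W (II: 7>-3) and is removed.
Among the remaining strategies, none is strictly dominated by another pure strategy of the same player, so the elimination stops.
Surviving strategies — General Rowe: {W, Y}; General Cole: {II}.

II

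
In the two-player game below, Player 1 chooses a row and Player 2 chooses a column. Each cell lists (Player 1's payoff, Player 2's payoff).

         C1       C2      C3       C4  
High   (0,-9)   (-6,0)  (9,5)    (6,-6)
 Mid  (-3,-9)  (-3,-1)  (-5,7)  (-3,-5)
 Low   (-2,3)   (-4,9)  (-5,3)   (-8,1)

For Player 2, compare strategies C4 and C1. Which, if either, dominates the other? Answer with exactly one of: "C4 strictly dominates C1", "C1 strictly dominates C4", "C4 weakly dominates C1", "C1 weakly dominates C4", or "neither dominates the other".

C4's payoffs vs C1's, by Player 1's action — High: -6>-9, Mid: -5>-9, Low: 1<3.
C4 does better at High, Mid but worse at Low; neither strategy dominates the other.

neither dominates the other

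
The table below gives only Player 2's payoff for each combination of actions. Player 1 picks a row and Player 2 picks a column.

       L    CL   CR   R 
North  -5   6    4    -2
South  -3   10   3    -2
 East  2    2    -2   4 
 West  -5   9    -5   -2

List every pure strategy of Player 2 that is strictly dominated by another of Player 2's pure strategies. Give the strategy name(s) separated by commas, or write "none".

R strictly dominates L — North: -2>-5, South: -2>-3, East: 4>2, West: -2>-5.
Nothing dominates CL: L at North (6>-5); CR at North (6>4); R at North (6>-2).
CL strictly dominates CR — North: 6>4, South: 10>3, East: 2>-2, West: 9>-5.
R: no other strategy beats it everywhere (L at North (-2>-5); CL at East (4>2); CR at East (4>-2)).

L, CR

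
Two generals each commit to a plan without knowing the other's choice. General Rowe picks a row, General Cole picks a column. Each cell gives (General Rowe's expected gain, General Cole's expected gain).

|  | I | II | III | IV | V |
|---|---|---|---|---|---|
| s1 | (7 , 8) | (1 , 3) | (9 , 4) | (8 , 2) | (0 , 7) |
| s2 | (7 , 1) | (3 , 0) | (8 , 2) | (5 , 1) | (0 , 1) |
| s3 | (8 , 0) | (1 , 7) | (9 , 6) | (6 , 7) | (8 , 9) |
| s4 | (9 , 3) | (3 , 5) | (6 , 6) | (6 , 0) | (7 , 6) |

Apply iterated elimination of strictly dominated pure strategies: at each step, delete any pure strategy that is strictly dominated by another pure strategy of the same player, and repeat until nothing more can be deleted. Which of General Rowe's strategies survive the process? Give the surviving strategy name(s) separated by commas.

For General Cole, V strictly dominates II on the remaining rows (s1: 7>3, s2: 1>0, s3: 9>7, s4: 6>5); eliminate II.
General Rowe's strategy s2 is strictly dominated by s3 (I: 8>7, III: 9>8, IV: 6>5, V: 8>0) and is removed.
For General Cole, V strictly dominates IV on the remaining rows (s1: 7>2, s3: 9>7, s4: 6>0); eliminate IV.
Among the remaining strategies, none is strictly dominated by another pure strategy of the same player, so the elimination stops.
Surviving strategies — General Rowe: {s1, s3, s4}; General Cole: {I, III, V}.

s1, s3, s4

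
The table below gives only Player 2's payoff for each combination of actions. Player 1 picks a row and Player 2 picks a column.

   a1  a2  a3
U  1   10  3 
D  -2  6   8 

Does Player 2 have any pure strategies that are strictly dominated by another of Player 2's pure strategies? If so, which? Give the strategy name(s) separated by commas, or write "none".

a1

a1 is strictly dominated by a2 (U: 10>1, D: 6>-2).
a2 is not dominated — it holds its own against a1 at U (10>1); a3 at U (10>3).
a3 is not dominated — it holds its own against a1 at U (3>1); a2 at D (8>6).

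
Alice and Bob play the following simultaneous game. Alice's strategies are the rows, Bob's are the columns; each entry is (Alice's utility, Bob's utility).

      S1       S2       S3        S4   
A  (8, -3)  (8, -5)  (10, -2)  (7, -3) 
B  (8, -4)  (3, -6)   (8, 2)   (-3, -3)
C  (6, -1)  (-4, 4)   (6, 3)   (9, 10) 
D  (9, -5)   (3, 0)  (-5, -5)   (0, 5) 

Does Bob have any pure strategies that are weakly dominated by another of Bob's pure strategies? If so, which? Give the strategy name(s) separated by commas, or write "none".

S1: dominated, since S3 does at least as well everywhere (A: -2>-3, B: 2>-4, C: 3>-1, D: -5=-5).
S2: dominated, since S4 does at least as well everywhere (A: -3>-5, B: -3>-6, C: 10>4, D: 5>0).
S3 is not dominated — it holds its own against S1 at A (-2>-3); S2 at A (-2>-5); S4 at A (-2>-3).
Nothing dominates S4: S1 at B (-3>-4); S2 at A (-3>-5); S3 at C (10>3).

S1, S2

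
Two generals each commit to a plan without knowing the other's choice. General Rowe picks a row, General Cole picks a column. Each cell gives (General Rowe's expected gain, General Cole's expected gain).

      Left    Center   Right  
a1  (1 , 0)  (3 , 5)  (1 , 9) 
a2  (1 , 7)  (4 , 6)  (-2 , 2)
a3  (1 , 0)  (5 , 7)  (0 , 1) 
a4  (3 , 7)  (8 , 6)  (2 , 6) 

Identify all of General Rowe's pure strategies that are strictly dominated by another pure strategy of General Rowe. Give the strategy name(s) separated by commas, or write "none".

a1 is strictly dominated by a4 (Left: 3>1, Center: 8>3, Right: 2>1).
a4 strictly dominates a2 — Left: 3>1, Center: 8>4, Right: 2>-2.
a4 strictly dominates a3 — Left: 3>1, Center: 8>5, Right: 2>0.
a4 is not dominated — it holds its own against a1 at Left (3>1); a2 at Left (3>1); a3 at Left (3>1).

a1, a2, a3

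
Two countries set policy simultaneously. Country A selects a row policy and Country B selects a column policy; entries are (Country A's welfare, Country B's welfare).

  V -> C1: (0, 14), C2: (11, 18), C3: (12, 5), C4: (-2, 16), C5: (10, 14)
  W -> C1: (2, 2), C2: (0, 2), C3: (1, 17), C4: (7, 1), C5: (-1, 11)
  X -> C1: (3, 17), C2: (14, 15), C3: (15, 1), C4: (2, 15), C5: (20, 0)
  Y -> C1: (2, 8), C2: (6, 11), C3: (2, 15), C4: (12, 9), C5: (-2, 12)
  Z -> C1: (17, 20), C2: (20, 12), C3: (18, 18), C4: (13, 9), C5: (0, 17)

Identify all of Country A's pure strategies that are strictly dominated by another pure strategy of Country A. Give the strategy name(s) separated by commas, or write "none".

V, W, Y

V: dominated, since X does at least as well everywhere (C1: 3>0, C2: 14>11, C3: 15>12, C4: 2>-2, C5: 20>10).
Z strictly dominates W — C1: 17>2, C2: 20>0, C3: 18>1, C4: 13>7, C5: 0>-1.
Nothing dominates X: V at C1 (3>0); W at C1 (3>2); Y at C1 (3>2); Z at C5 (20>0).
Y: dominated, since Z does at least as well everywhere (C1: 17>2, C2: 20>6, C3: 18>2, C4: 13>12, C5: 0>-2).
Nothing dominates Z: V at C1 (17>0); W at C1 (17>2); X at C1 (17>3); Y at C1 (17>2).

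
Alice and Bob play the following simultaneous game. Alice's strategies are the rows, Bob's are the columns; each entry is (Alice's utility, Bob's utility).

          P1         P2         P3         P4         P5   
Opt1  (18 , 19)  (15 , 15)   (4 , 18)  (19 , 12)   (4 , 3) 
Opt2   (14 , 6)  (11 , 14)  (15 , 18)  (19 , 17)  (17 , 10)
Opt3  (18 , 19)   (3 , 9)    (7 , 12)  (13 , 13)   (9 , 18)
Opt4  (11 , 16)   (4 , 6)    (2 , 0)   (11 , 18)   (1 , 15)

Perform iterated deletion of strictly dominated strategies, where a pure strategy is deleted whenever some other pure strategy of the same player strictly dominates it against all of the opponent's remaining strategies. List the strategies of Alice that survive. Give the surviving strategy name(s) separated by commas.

Row Opt4 is eliminated: Opt1 beats it against every remaining column (P1: 18>11, P2: 15>4, P3: 4>2, P4: 19>11, P5: 4>1).
Column P2 is eliminated: P3 beats it against every remaining row (Opt1: 18>15, Opt2: 18>14, Opt3: 12>9).
Among the remaining strategies, none is strictly dominated by another pure strategy of the same player, so the elimination stops.
Surviving strategies — Alice: {Opt1, Opt2, Opt3}; Bob: {P1, P3, P4, P5}.

Opt1, Opt2, Opt3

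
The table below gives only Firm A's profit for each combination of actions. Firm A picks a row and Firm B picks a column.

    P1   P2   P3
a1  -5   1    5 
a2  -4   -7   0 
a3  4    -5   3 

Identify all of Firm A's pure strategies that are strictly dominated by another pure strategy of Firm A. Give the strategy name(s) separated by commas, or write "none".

a1 is not dominated — it holds its own against a2 at P2 (1>-7); a3 at P2 (1>-5).
a3 strictly dominates a2 — P1: 4>-4, P2: -5>-7, P3: 3>0.
a3: no other strategy beats it everywhere (a1 at P1 (4>-5); a2 at P1 (4>-4)).

a2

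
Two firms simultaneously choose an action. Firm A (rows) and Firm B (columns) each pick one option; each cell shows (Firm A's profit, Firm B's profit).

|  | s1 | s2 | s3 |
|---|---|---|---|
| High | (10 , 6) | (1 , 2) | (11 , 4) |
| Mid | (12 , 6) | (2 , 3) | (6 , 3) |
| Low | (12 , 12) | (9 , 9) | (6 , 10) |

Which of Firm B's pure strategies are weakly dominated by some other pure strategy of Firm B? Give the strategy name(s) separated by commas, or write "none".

s1: no other strategy beats it everywhere (s2 at High (6>2); s3 at High (6>4)).
s2 is weakly dominated by s1 (High: 6>2, Mid: 6>3, Low: 12>9).
s3: dominated, since s1 does at least as well everywhere (High: 6>4, Mid: 6>3, Low: 12>10).

s2, s3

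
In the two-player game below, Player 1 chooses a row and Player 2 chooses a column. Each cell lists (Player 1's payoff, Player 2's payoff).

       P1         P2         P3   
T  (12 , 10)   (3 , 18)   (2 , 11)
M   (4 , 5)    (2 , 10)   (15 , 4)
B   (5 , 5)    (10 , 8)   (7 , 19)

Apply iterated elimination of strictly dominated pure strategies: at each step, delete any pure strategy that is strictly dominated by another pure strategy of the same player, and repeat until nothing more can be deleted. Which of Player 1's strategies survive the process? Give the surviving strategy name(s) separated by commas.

M, B

Column P1 is eliminated: P2 beats it against every remaining row (T: 18>10, M: 10>5, B: 8>5).
For Player 1, B strictly dominates T on the remaining columns (P2: 10>3, P3: 7>2); eliminate T.
Among the remaining strategies, none is strictly dominated by another pure strategy of the same player, so the elimination stops.
Surviving strategies — Player 1: {M, B}; Player 2: {P2, P3}.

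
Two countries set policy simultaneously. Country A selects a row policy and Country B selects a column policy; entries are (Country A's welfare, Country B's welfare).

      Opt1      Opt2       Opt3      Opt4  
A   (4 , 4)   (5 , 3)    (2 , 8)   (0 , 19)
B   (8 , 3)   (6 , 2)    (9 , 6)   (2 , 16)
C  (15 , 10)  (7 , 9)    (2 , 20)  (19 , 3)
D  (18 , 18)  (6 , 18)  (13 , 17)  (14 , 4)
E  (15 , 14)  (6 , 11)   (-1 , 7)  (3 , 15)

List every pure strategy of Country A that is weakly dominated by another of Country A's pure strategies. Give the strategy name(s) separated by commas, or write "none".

A is weakly dominated by B (Opt1: 8>4, Opt2: 6>5, Opt3: 9>2, Opt4: 2>0).
B is weakly dominated by D (Opt1: 18>8, Opt2: 6=6, Opt3: 13>9, Opt4: 14>2).
Nothing dominates C: A at Opt1 (15>4); B at Opt1 (15>8); D at Opt2 (7>6); E at Opt2 (7>6).
D is not dominated — it holds its own against A at Opt1 (18>4); B at Opt1 (18>8); C at Opt1 (18>15); E at Opt1 (18>15).
E is weakly dominated by C (Opt1: 15=15, Opt2: 7>6, Opt3: 2>-1, Opt4: 19>3).

A, B, E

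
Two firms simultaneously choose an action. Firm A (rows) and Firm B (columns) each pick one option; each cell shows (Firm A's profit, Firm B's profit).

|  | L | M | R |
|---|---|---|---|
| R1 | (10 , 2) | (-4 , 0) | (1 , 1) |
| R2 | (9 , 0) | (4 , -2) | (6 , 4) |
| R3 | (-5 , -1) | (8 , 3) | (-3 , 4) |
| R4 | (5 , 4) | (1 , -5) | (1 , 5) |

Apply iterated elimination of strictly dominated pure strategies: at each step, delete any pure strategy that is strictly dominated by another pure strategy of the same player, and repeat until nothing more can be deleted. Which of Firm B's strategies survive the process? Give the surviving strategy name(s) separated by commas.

L, R

Firm A's strategy R4 is strictly dominated by R2 (L: 9>5, M: 4>1, R: 6>1) and is removed.
Column M is eliminated: R beats it against every remaining row (R1: 1>0, R2: 4>-2, R3: 4>3).
For Firm A, R1 strictly dominates R3 on the remaining columns (L: 10>-5, R: 1>-3); eliminate R3.
Among the remaining strategies, none is strictly dominated by another pure strategy of the same player, so the elimination stops.
Surviving strategies — Firm A: {R1, R2}; Firm B: {L, R}.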